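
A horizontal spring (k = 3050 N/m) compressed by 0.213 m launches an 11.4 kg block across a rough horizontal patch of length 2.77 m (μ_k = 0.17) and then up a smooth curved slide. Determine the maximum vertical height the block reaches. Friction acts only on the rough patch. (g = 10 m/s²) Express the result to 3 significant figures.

Spring energy: E₀ = ½kx² = ½(3050)(0.213)² = 69.188 J
Friction: W_f = μ_k mg d = (0.17)(11.4)(10)(2.77) = 53.68 J
Energy at base of ramp: E = 69.188 − 53.68 = 15.505 J
At max height all remaining energy is PE: mgh = E ⇒ h = E/(mg) = 15.505/(11.4 × 10) = 0.1360 m

h = 0.136 m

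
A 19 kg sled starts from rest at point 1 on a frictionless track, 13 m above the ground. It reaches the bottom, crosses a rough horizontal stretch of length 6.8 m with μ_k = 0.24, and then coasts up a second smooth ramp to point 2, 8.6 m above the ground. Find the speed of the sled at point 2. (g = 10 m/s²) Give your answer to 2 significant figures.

v = 7.4 m/s

Energy at 1: mgh₁ = (19)(10)(13) = 2470.0 J
Friction loss: W_f = μ_k mg d = 310.1 J
At 2: ½mv² + mgh₂ = mgh₁ − W_f
½mv² = 2470.0 − 310.1 − 1634.0 = 525.92 J
v = √(2 × 525.92/19) = 7.440 m/s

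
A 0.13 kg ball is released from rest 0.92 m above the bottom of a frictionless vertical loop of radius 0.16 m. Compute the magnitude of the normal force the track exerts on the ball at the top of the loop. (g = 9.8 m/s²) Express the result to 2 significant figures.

N = 8.3 N

Energy from release to top (height 2r): mgh = ½mv_top² + mg(2r)
v_top² = 2g(h − 2r) = 2(9.8)(0.92 − 0.3200) = 11.760 m²/s²
At the top, both N and weight point toward the centre: N + mg = mv_top²/r
N = m(v_top²/r − g) = 0.13(11.760/0.16 − 9.8) = 8.281 N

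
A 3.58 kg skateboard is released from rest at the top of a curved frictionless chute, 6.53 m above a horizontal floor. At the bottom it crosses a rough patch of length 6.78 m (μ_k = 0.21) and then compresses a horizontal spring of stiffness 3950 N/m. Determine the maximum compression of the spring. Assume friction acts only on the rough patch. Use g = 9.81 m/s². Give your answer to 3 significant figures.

Initial energy: E₁ = mgh = (3.58)(9.81)(6.53) = 229.33 J
Friction removes W_f = μ_k mg d = (0.21)(3.58)(9.81)(6.78) = 50.00 J
Energy reaching the spring: E = 229.33 − 50.00 = 179.33 J
At max compression ½kx² = E ⇒ x = √(2E/k) = √(2 × 179.33/3950) = 0.3013 m

x = 0.301 m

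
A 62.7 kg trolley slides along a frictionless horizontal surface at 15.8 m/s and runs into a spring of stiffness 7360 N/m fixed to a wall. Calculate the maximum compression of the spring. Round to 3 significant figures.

Conservation of energy between contact and max compression: ½mv² = ½kx²
x = v√(m/k) = 15.8 × √(62.7/7360) = 1.458 m

x = 1.46 m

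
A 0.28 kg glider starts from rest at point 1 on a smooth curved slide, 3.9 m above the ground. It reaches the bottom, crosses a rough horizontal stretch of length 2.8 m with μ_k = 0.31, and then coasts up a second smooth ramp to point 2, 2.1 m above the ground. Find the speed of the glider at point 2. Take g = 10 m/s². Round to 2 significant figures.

Energy at 1: mgh₁ = (0.28)(10)(3.9) = 10.920 J
Friction loss: W_f = μ_k mg d = 2.430 J
At 2: ½mv² + mgh₂ = mgh₁ − W_f
½mv² = 10.920 − 2.430 − 5.8800 = 2.6096 J
v = √(2 × 2.6096/0.28) = 4.317 m/s

v = 4.3 m/s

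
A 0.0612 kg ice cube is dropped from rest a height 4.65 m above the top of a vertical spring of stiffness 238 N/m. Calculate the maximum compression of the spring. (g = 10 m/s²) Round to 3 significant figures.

x = 0.157 m

Take the reference level at the top of the uncompressed spring. At max compression the cube has fallen H + x and is momentarily at rest:
mg(H + x) = ½kx²
½(238)x² − (0.0612)(10)x − (0.0612)(10)(4.65) = 0
119.0x² − 0.6120x − 2.846 = 0
x = [0.6120 + √(0.3745 + 1354.6)]/(2 × 119.0) = 0.1572 m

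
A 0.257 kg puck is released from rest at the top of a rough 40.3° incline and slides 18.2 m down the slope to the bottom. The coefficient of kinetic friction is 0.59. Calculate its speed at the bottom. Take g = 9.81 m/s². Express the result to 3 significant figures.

v = 8.38 m/s

Energy: mgh = ½mv² + W_f, with h = L sinθ and W_f = μ_k (mg cosθ) L
mgh = mgL sinθ = (0.257)(9.81)(18.2)sin40.3° = 29.678 J
W_f = μ_k mg cosθ · L = (0.59)(0.257)(9.81)cos40.3°·18.2 = 20.65 J
½mv² = 29.678 − 20.65 = 9.0309 J
v = √(2 × 9.0309/0.257) = 8.383 m/s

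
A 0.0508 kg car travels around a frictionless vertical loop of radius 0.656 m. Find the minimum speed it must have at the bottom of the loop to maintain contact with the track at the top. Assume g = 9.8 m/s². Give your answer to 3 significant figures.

At the top: mg = mv_top²/r ⇒ v_top² = gr = 6.429 m²/s²
Energy from bottom to top (height 2r): ½mv_bot² = ½mv_top² + mg(2r)
v_bot² = gr + 4gr = 5gr = 32.14
v_bot = √(5gr) = 5.670 m/s

v = 5.67 m/s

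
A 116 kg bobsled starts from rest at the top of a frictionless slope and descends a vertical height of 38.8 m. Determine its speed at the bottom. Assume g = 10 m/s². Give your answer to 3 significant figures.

By conservation of mechanical energy, mgh = ½mv²
v = √(2gh) = √(2 × 10 × 38.8) = √776.00 = 27.86 m/s

v = 27.9 m/s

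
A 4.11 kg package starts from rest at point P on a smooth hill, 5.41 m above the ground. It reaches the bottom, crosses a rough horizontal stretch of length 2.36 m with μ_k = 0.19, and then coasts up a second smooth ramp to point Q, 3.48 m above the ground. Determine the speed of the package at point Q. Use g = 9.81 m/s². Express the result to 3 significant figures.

v = 5.39 m/s

Energy at P: mgh₁ = (4.11)(9.81)(5.41) = 218.13 J
Friction loss: W_f = μ_k mg d = 18.08 J
At Q: ½mv² + mgh₂ = mgh₁ − W_f
½mv² = 218.13 − 18.08 − 140.31 = 59.737 J
v = √(2 × 59.737/4.11) = 5.392 m/s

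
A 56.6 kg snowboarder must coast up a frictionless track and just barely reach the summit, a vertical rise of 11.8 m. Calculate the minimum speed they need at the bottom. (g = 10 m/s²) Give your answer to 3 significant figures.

At the top they are momentarily at rest, so all KE converts to PE: ½mv² = mgh
v = √(2gh) = √(2 × 10 × 11.8) = 15.36 m/s

v = 15.4 m/s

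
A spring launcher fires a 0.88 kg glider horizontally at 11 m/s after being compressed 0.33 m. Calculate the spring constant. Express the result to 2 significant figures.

k = 980 N/m

½kx² = ½mv²
k = mv²/x² = (0.88)(11)²/(0.33)² = 977.8 N/m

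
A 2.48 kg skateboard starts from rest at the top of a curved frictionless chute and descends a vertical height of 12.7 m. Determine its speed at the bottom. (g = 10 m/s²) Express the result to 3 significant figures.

v = 15.9 m/s

Equating total energy at the two states: mgh = ½mv²
v = √(2gh) = √(2 × 10 × 12.7) = √254.00 = 15.94 m/s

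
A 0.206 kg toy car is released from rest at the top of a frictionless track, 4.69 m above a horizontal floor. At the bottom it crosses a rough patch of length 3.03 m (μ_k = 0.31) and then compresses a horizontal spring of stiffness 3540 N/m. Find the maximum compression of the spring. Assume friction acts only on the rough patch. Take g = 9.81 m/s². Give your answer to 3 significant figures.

Initial energy: E₁ = mgh = (0.206)(9.81)(4.69) = 9.4778 J
Friction removes W_f = μ_k mg d = (0.31)(0.206)(9.81)(3.03) = 1.898 J
Energy reaching the spring: E = 9.4778 − 1.898 = 7.5796 J
At max compression ½kx² = E ⇒ x = √(2E/k) = √(2 × 7.5796/3540) = 0.06544 m

x = 0.0654 m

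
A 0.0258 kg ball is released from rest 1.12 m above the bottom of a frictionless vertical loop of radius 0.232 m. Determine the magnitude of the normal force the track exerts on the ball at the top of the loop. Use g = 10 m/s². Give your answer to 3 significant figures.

Energy from release to top (height 2r): mgh = ½mv_top² + mg(2r)
v_top² = 2g(h − 2r) = 2(10)(1.12 − 0.4640) = 13.120 m²/s²
At the top, both N and weight point toward the centre: N + mg = mv_top²/r
N = m(v_top²/r − g) = 0.0258(13.120/0.232 − 10) = 1.201 N

N = 1.20 N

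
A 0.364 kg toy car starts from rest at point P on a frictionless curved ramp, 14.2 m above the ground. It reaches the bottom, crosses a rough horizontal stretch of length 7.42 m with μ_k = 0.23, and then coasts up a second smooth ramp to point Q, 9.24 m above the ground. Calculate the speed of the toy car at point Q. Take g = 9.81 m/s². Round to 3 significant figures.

v = 7.99 m/s

Energy at P: mgh₁ = (0.364)(9.81)(14.2) = 50.706 J
Friction loss: W_f = μ_k mg d = 6.094 J
At Q: ½mv² + mgh₂ = mgh₁ − W_f
½mv² = 50.706 − 6.094 − 32.995 = 11.617 J
v = √(2 × 11.617/0.364) = 7.989 m/s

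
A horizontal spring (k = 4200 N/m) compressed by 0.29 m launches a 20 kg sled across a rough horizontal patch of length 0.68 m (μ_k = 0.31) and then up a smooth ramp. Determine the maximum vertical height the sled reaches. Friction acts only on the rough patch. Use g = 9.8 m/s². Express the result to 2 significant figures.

Spring energy: E₀ = ½kx² = ½(4200)(0.29)² = 176.61 J
Friction: W_f = μ_k mg d = (0.31)(20)(9.8)(0.68) = 41.32 J
Energy at base of ramp: E = 176.61 − 41.32 = 135.29 J
At max height all remaining energy is PE: mgh = E ⇒ h = E/(mg) = 135.29/(20 × 9.8) = 0.6903 m

h = 0.69 m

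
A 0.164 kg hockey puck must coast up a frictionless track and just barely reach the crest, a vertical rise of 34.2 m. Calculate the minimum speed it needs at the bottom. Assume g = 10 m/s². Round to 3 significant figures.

v = 26.2 m/s

At the top it is momentarily at rest, so all KE converts to PE: ½mv² = mgh
v = √(2gh) = √(2 × 10 × 34.2) = 26.15 m/s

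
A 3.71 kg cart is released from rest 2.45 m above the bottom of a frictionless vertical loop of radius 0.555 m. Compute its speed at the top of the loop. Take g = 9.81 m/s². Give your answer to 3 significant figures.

Energy conservation: mgh = ½mv_top² + mg(2r)
v_top² = 2g(h − 2r) = 2(9.81)(2.45 − 1.110) = 26.29
v_top = 5.127 m/s

v = 5.13 m/s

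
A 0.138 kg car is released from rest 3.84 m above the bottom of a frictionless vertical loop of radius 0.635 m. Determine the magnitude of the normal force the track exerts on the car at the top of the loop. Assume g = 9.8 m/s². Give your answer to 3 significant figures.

Energy from release to top (height 2r): mgh = ½mv_top² + mg(2r)
v_top² = 2g(h − 2r) = 2(9.8)(3.84 − 1.270) = 50.372 m²/s²
At the top, both N and weight point toward the centre: N + mg = mv_top²/r
N = m(v_top²/r − g) = 0.138(50.372/0.635 − 9.8) = 9.595 N

N = 9.59 N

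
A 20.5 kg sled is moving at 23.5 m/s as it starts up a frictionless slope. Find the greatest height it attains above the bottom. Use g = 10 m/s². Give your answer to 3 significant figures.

Setting KE at the bottom equal to PE gained: ½mv² = mgh
h = v²/(2g) = 23.5²/(2 × 10) = 27.61 m

h = 27.6 m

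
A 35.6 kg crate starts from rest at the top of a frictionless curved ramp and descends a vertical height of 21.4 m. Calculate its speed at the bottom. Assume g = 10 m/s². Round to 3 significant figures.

Equating total energy at the two states: mgh = ½mv²
v = √(2gh) = √(2 × 10 × 21.4) = √428.00 = 20.69 m/s

v = 20.7 m/s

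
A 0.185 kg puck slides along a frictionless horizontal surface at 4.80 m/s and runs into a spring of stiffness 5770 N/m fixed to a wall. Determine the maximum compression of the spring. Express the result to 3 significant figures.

At max compression the puck is momentarily at rest: ½mv² = ½kx²
x = v√(m/k) = 4.80 × √(0.185/5770) = 0.02718 m

x = 0.0272 m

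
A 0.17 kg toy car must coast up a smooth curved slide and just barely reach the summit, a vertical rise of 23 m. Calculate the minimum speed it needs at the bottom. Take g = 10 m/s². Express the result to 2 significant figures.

At the top it is momentarily at rest, so all KE converts to PE: ½mv² = mgh
v = √(2gh) = √(2 × 10 × 23) = 21.45 m/s

v = 21 m/s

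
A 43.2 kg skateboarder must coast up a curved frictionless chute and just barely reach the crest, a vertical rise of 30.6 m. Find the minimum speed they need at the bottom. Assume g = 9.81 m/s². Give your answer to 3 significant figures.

At the top they are momentarily at rest, so all KE converts to PE: ½mv² = mgh
v = √(2gh) = √(2 × 9.81 × 30.6) = 24.50 m/s

v = 24.5 m/s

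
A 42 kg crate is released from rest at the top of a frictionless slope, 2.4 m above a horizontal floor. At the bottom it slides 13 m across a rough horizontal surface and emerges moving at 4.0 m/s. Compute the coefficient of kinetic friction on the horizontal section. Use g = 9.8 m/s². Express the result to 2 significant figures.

Energy at the top = energy at the end + work done against friction:
mgh = ½mv² + μ_k m g d
mgh = 987.84 J; ½mv² = 336.00 J
W_f = 987.84 − 336.00 = 651.8 J
μ_k = W_f/(mg·d) = 651.8/(411.6 × 13) = 0.1218

μ_k = 0.12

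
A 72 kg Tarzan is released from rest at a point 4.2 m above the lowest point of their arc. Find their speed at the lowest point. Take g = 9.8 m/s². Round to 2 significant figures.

v = 9.1 m/s

Equating total energy at the two states: mgh = ½mv²
v = √(2gh) = √(2 × 9.8 × 4.2) = √82.320 = 9.073 m/s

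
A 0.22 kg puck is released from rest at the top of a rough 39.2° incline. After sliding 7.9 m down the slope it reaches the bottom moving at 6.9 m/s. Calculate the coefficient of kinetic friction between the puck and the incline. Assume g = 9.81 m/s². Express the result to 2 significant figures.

Energy balance down the incline: mg L sinθ − ½mv² = μ_k (mg cosθ) L
mgL sinθ = 10.776 J; ½mv² = 5.2371 J
W_f = 10.776 − 5.2371 = 5.539 J
μ_k = W_f/(mg cosθ · L) = 5.539/(1.672 × 7.9) = 0.4192

μ_k = 0.42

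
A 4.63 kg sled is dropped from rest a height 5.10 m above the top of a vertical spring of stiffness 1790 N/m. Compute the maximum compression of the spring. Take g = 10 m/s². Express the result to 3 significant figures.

Measuring PE from the top of the relaxed spring, at max compression the sled has dropped H + x with zero KE, so:
mg(H + x) = ½kx²
½(1790)x² − (4.63)(10)x − (4.63)(10)(5.10) = 0
895.0x² − 46.30x − 236.1 = 0
x = [46.30 + √(2144 + 845345)]/(2 × 895.0) = 0.5402 m

x = 0.540 m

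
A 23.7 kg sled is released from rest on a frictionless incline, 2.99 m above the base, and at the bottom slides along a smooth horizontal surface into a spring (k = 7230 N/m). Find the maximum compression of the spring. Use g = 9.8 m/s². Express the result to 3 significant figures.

Energy conservation (no friction) from release to max compression: mgh = ½kx²
x = √(2mgh/k) = √(2 × 23.7 × 9.8 × 2.99 / 7230) = 0.4383 m

x = 0.438 m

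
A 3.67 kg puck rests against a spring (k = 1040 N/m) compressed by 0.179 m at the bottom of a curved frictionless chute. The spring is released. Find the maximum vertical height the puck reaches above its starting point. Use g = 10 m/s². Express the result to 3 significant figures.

Energy conservation from release to the highest point: ½kx² = mgh
h = kx²/(2mg) = (1040)(0.179)²/(2 × 3.67 × 10) = 0.4540 m

h = 0.454 m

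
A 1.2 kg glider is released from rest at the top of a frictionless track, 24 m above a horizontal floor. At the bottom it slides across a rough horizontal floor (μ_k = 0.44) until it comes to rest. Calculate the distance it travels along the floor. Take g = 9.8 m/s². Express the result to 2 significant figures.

d = 55 m

Applying the work–energy principle:
At rest all PE has been dissipated by friction: mgh = μ_k m g d
d = h/μ_k = 24/0.44 = 54.55 m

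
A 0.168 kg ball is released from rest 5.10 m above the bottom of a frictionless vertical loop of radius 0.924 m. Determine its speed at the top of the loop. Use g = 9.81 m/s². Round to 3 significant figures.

v = 7.99 m/s

Energy conservation: mgh = ½mv_top² + mg(2r)
v_top² = 2g(h − 2r) = 2(9.81)(5.10 − 1.848) = 63.80
v_top = 7.988 m/s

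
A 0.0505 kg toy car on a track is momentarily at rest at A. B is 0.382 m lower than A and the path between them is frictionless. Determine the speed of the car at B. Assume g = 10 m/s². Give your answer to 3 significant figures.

Equating total energy at the two states: mgh = ½mv²
The mass cancels from both sides.
v = √(2gh) = √(2 × 10 × 0.382) = √7.6400 = 2.764 m/s

v = 2.76 m/s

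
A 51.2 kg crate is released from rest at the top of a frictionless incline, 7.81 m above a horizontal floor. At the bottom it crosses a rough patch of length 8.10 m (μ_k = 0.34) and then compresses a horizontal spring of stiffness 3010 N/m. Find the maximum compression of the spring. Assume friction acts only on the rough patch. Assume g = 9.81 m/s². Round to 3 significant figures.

x = 1.30 m

Initial energy: E₁ = mgh = (51.2)(9.81)(7.81) = 3922.7 J
Friction removes W_f = μ_k mg d = (0.34)(51.2)(9.81)(8.10) = 1383 J
Energy reaching the spring: E = 3922.7 − 1383 = 2539.5 J
At max compression ½kx² = E ⇒ x = √(2E/k) = √(2 × 2539.5/3010) = 1.299 m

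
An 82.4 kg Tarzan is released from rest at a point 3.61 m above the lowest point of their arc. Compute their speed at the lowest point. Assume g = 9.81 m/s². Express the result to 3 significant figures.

By conservation of mechanical energy, mgh = ½mv²
The mass cancels from both sides.
v = √(2gh) = √(2 × 9.81 × 3.61) = √70.828 = 8.416 m/s

v = 8.42 m/s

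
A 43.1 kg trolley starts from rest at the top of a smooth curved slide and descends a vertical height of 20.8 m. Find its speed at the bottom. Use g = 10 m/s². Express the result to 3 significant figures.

Energy conservation between the two points: mgh = ½mv²
v = √(2gh) = √(2 × 10 × 20.8) = √416.00 = 20.40 m/s

v = 20.4 m/s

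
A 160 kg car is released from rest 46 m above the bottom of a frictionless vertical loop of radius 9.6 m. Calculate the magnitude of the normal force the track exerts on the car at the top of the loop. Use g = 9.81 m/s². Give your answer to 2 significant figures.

N = 7200 N

Energy from release to top (height 2r): mgh = ½mv_top² + mg(2r)
v_top² = 2g(h − 2r) = 2(9.81)(46 − 19.20) = 525.82 m²/s²
At the top, both N and weight point toward the centre: N + mg = mv_top²/r
N = m(v_top²/r − g) = 160(525.82/9.6 − 9.81) = 7194 N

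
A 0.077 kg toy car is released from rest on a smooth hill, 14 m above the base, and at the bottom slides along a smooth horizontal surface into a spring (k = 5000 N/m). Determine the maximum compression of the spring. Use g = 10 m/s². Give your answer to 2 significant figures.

Energy conservation (no friction) from release to max compression: mgh = ½kx²
x = √(2mgh/k) = √(2 × 0.077 × 10 × 14 / 5000) = 0.06567 m

x = 0.066 m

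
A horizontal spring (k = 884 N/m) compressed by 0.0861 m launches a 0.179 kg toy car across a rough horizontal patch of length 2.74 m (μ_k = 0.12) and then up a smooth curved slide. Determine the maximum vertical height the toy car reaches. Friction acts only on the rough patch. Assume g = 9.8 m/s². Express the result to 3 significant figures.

Spring energy: E₀ = ½kx² = ½(884)(0.0861)² = 3.2766 J
Friction: W_f = μ_k mg d = (0.12)(0.179)(9.8)(2.74) = 0.5768 J
Energy at base of ramp: E = 3.2766 − 0.5768 = 2.6999 J
At max height all remaining energy is PE: mgh = E ⇒ h = E/(mg) = 2.6999/(0.179 × 9.8) = 1.539 m

h = 1.54 m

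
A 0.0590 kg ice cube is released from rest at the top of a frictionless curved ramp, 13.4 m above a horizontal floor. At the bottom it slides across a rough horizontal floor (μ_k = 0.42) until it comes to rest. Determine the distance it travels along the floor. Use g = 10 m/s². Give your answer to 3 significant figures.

Applying the work–energy principle:
At rest all PE has been dissipated by friction: mgh = μ_k m g d
d = h/μ_k = 13.4/0.42 = 31.90 m

d = 31.9 m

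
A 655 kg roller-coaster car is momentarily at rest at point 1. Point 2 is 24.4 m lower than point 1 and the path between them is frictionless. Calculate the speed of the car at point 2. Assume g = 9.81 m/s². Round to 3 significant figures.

Energy conservation between the two points: mgh = ½mv²
v = √(2gh) = √(2 × 9.81 × 24.4) = √478.73 = 21.88 m/s

v = 21.9 m/s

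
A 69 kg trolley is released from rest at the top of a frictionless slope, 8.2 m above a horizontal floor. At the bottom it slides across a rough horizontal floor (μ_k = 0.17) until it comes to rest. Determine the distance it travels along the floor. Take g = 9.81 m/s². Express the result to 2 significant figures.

d = 48 m

Energy bookkeeping (friction removes W_f = μ_k N d):
At rest all PE has been dissipated by friction: mgh = μ_k m g d
d = h/μ_k = 8.2/0.17 = 48.24 m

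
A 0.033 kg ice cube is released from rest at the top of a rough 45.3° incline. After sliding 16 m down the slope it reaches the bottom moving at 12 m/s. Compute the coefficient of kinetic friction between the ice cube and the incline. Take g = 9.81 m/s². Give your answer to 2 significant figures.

μ_k = 0.36

Energy balance down the incline: mg L sinθ − ½mv² = μ_k (mg cosθ) L
mgL sinθ = 3.6817 J; ½mv² = 2.3760 J
W_f = 3.6817 − 2.3760 = 1.306 J
μ_k = W_f/(mg cosθ · L) = 1.306/(0.2277 × 16) = 0.3584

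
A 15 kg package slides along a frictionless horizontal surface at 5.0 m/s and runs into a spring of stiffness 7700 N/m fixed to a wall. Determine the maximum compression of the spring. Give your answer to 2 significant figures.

x = 0.22 m

All KE is stored as spring PE at maximum compression: ½mv² = ½kx²
x = v√(m/k) = 5.0 × √(15/7700) = 0.2207 m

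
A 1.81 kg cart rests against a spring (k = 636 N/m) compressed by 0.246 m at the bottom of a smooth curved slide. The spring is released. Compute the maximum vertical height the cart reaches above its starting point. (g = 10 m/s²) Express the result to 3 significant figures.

All spring PE becomes gravitational PE at the highest point: ½kx² = mgh
h = kx²/(2mg) = (636)(0.246)²/(2 × 1.81 × 10) = 1.063 m

h = 1.06 m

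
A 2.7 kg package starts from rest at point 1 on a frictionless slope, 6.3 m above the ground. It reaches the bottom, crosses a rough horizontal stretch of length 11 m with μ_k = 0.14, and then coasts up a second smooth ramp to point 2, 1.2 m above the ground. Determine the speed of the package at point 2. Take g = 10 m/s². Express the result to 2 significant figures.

v = 8.4 m/s

Energy at 1: mgh₁ = (2.7)(10)(6.3) = 170.10 J
Friction loss: W_f = μ_k mg d = 41.58 J
At 2: ½mv² + mgh₂ = mgh₁ − W_f
½mv² = 170.10 − 41.58 − 32.400 = 96.120 J
v = √(2 × 96.120/2.7) = 8.438 m/s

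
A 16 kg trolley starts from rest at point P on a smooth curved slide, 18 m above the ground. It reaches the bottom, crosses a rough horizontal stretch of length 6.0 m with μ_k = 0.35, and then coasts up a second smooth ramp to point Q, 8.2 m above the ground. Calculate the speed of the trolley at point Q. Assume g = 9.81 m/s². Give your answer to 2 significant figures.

v = 12 m/s

Energy at P: mgh₁ = (16)(9.81)(18) = 2825.3 J
Friction loss: W_f = μ_k mg d = 329.6 J
At Q: ½mv² + mgh₂ = mgh₁ − W_f
½mv² = 2825.3 − 329.6 − 1287.1 = 1208.6 J
v = √(2 × 1208.6/16) = 12.29 m/s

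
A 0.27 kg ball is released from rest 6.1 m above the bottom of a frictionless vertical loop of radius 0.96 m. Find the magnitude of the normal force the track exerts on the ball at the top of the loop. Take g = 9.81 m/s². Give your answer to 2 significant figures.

Energy from release to top (height 2r): mgh = ½mv_top² + mg(2r)
v_top² = 2g(h − 2r) = 2(9.81)(6.1 − 1.920) = 82.012 m²/s²
At the top, both N and weight point toward the centre: N + mg = mv_top²/r
N = m(v_top²/r − g) = 0.27(82.012/0.96 − 9.81) = 20.42 N

N = 20 N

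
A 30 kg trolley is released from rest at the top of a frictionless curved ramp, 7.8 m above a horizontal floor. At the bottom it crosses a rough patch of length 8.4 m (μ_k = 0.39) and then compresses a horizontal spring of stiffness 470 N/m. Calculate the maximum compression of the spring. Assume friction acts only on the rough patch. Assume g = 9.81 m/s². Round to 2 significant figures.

x = 2.4 m

Initial energy: E₁ = mgh = (30)(9.81)(7.8) = 2295.5 J
Friction removes W_f = μ_k mg d = (0.39)(30)(9.81)(8.4) = 964.1 J
Energy reaching the spring: E = 2295.5 − 964.1 = 1331.4 J
At max compression ½kx² = E ⇒ x = √(2E/k) = √(2 × 1331.4/470) = 2.380 m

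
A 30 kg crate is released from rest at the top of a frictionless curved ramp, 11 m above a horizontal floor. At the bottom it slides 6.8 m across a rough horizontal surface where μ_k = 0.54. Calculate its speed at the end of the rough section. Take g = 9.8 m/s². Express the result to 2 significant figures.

Applying the work–energy principle:
mgh = ½mv² + μ_k m g d
W_f = μ_k mg d = (0.54)(30)(9.8)(6.8) = 1080 J
½mv² = mgh − W_f = 3234.0 − 1080 = 2154.4 J
v = √(2 × 2154.4/30) = 11.98 m/s

v = 12 m/s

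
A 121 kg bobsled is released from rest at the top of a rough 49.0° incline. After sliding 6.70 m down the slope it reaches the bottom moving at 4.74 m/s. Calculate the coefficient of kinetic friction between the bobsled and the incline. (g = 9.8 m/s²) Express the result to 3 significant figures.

The energy dissipated by friction is the PE lost minus the KE gained:
mgL sinθ = 5996.1 J; ½mv² = 1359.3 J
W_f = 5996.1 − 1359.3 = 4637 J
μ_k = W_f/(mg cosθ · L) = 4637/(778.0 × 6.70) = 0.8896

μ_k = 0.890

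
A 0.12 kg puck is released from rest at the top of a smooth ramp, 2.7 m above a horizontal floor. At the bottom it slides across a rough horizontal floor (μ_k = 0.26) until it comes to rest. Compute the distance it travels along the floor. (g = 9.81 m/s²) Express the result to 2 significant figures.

Energy at the top = energy at the end + work done against friction:
At rest all PE has been dissipated by friction: mgh = μ_k m g d
d = h/μ_k = 2.7/0.26 = 10.38 m

d = 10 m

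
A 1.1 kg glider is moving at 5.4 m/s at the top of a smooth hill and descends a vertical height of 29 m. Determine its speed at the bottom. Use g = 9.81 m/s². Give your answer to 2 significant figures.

Equating total energy at the two states: ½mv₀² + mgh = ½mv²
v² = v₀² + 2gh = (5.4)² + 2(9.81)(29) = 598.14
v = √598.14 = 24.46 m/s

v = 24 m/s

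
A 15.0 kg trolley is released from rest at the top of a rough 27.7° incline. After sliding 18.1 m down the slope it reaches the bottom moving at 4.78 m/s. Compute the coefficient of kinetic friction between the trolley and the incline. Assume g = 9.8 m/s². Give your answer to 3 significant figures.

The energy dissipated by friction is the PE lost minus the KE gained:
mgL sinθ = 1236.8 J; ½mv² = 171.36 J
W_f = 1236.8 − 171.36 = 1065 J
μ_k = W_f/(mg cosθ · L) = 1065/(130.2 × 18.1) = 0.4523

μ_k = 0.452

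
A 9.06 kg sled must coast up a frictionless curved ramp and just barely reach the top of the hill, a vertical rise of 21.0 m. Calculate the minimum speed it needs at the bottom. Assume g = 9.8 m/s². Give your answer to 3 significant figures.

At the top it is momentarily at rest, so all KE converts to PE: ½mv² = mgh
v = √(2gh) = √(2 × 9.8 × 21.0) = 20.29 m/s

v = 20.3 m/s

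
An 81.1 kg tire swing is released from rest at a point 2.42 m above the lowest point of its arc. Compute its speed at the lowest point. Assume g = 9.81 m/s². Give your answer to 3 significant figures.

v = 6.89 m/s

Mechanical energy is conserved (no friction): mgh = ½mv²
v = √(2gh) = √(2 × 9.81 × 2.42) = √47.480 = 6.891 m/s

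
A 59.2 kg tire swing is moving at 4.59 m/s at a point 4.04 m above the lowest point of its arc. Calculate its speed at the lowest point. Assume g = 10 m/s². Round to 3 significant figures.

Equating total energy at the two states: ½mv₀² + mgh = ½mv²
The mass cancels from both sides.
v² = v₀² + 2gh = (4.59)² + 2(10)(4.04) = 101.87
v = √101.87 = 10.09 m/s

v = 10.1 m/s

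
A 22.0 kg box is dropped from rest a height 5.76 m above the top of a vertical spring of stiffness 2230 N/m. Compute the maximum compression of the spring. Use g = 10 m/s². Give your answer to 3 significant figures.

Measuring PE from the top of the relaxed spring, at max compression the box has dropped H + x with zero KE, so:
mg(H + x) = ½kx²
½(2230)x² − (22.0)(10)x − (22.0)(10)(5.76) = 0
1115x² − 220.0x − 1267 = 0
x = [220.0 + √(48400 + 5.6517e+06)]/(2 × 1115) = 1.169 m

x = 1.17 m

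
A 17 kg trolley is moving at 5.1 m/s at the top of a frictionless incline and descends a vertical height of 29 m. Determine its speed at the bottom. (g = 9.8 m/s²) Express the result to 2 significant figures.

Mechanical energy is conserved (no friction): ½mv₀² + mgh = ½mv²
The mass cancels from both sides.
v² = v₀² + 2gh = (5.1)² + 2(9.8)(29) = 594.41
v = √594.41 = 24.38 m/s

v = 24 m/s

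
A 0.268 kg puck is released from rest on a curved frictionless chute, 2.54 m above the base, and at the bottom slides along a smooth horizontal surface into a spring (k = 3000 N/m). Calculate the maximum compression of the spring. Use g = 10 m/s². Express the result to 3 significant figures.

Energy conservation (no friction) from release to max compression: mgh = ½kx²
x = √(2mgh/k) = √(2 × 0.268 × 10 × 2.54 / 3000) = 0.06737 m

x = 0.0674 m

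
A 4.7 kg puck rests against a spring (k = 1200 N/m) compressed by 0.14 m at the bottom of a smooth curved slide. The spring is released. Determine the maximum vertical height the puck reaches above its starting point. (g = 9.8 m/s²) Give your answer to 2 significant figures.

All spring PE becomes gravitational PE at the highest point: ½kx² = mgh
h = kx²/(2mg) = (1200)(0.14)²/(2 × 4.7 × 9.8) = 0.2553 m

h = 0.26 m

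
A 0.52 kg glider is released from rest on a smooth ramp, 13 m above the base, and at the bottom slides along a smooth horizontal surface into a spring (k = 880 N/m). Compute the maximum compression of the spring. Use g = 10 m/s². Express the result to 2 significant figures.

At max compression the glider is momentarily at rest: mgh = ½kx²
x = √(2mgh/k) = √(2 × 0.52 × 10 × 13 / 880) = 0.3920 m

x = 0.39 m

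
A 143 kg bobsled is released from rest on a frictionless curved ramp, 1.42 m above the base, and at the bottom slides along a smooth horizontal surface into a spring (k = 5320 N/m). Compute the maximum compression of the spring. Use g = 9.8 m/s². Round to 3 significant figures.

x = 0.865 m

Gravitational PE at the top equals spring PE at max compression: mgh = ½kx²
x = √(2mgh/k) = √(2 × 143 × 9.8 × 1.42 / 5320) = 0.8649 m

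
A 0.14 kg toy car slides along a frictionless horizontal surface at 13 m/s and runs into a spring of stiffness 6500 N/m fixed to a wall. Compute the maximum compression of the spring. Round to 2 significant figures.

x = 0.060 m

At max compression the car is momentarily at rest: ½mv² = ½kx²
x = v√(m/k) = 13 × √(0.14/6500) = 0.06033 m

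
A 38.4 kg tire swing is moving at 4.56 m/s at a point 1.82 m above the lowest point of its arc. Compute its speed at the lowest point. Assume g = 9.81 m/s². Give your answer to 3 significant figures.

Energy conservation between the two points: ½mv₀² + mgh = ½mv²
v² = v₀² + 2gh = (4.56)² + 2(9.81)(1.82) = 56.502
v = √56.502 = 7.517 m/s

v = 7.52 m/s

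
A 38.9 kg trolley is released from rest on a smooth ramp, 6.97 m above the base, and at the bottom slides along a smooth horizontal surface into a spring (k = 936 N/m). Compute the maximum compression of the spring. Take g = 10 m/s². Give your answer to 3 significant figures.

At max compression the trolley is momentarily at rest: mgh = ½kx²
x = √(2mgh/k) = √(2 × 38.9 × 10 × 6.97 / 936) = 2.407 m

x = 2.41 m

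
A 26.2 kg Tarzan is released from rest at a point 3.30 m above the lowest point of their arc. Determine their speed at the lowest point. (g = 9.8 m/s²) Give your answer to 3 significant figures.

By conservation of mechanical energy, mgh = ½mv²
v = √(2gh) = √(2 × 9.8 × 3.30) = √64.680 = 8.042 m/s

v = 8.04 m/s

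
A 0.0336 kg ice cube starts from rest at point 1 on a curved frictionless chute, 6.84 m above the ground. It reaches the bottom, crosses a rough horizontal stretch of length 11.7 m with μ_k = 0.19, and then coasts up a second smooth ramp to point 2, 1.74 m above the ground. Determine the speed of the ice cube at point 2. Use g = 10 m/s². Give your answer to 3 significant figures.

v = 7.59 m/s

Energy at 1: mgh₁ = (0.0336)(10)(6.84) = 2.2982 J
Friction loss: W_f = μ_k mg d = 0.7469 J
At 2: ½mv² + mgh₂ = mgh₁ − W_f
½mv² = 2.2982 − 0.7469 − 0.58464 = 0.96667 J
v = √(2 × 0.96667/0.0336) = 7.586 m/s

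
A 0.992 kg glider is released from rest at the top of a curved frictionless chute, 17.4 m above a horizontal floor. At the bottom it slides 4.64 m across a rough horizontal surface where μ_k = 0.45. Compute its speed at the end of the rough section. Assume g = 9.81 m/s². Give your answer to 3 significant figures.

Applying the work–energy principle:
mgh = ½mv² + μ_k m g d
W_f = μ_k mg d = (0.45)(0.992)(9.81)(4.64) = 20.32 J
½mv² = mgh − W_f = 169.33 − 20.32 = 149.01 J
v = √(2 × 149.01/0.992) = 17.33 m/s

v = 17.3 m/s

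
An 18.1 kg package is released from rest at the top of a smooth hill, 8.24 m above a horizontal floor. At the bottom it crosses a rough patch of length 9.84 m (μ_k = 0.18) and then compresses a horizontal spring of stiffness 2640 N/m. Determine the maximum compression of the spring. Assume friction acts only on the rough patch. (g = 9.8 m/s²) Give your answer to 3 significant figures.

Initial energy: E₁ = mgh = (18.1)(9.8)(8.24) = 1461.6 J
Friction removes W_f = μ_k mg d = (0.18)(18.1)(9.8)(9.84) = 314.2 J
Energy reaching the spring: E = 1461.6 − 314.2 = 1147.4 J
At max compression ½kx² = E ⇒ x = √(2E/k) = √(2 × 1147.4/2640) = 0.9323 m

x = 0.932 m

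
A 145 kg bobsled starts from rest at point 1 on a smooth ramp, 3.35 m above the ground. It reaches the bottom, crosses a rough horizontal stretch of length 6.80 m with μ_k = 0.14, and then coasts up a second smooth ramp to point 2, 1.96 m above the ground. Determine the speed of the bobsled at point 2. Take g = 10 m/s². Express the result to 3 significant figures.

Energy at 1: mgh₁ = (145)(10)(3.35) = 4857.5 J
Friction loss: W_f = μ_k mg d = 1380 J
At 2: ½mv² + mgh₂ = mgh₁ − W_f
½mv² = 4857.5 − 1380 − 2842.0 = 635.10 J
v = √(2 × 635.10/145) = 2.960 m/s

v = 2.96 m/s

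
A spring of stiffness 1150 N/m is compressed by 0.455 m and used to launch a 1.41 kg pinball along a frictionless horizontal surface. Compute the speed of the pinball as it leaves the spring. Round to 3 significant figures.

Spring PE converts entirely to kinetic energy: ½kx² = ½mv²
v = x√(k/m) = 0.455 × √(1150/1.41) = 12.99 m/s

v = 13.0 m/s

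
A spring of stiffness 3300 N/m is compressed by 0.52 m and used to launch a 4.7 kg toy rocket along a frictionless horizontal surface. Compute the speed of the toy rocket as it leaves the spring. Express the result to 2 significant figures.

Conservation of energy: ½kx² = ½mv²
v = x√(k/m) = 0.52 × √(3300/4.7) = 13.78 m/s

v = 14 m/s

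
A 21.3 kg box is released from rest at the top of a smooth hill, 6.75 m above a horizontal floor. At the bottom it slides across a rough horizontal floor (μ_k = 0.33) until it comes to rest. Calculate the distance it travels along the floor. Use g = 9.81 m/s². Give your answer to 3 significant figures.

Energy at the top = energy at the end + work done against friction:
At rest all PE has been dissipated by friction: mgh = μ_k m g d
d = h/μ_k = 6.75/0.33 = 20.45 m

d = 20.5 m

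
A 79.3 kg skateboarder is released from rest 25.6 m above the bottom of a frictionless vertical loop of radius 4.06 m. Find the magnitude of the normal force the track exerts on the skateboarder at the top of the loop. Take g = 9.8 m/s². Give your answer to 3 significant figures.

N = 5910 N

Energy from release to top (height 2r): mgh = ½mv_top² + mg(2r)
v_top² = 2g(h − 2r) = 2(9.8)(25.6 − 8.120) = 342.61 m²/s²
At the top, both N and weight point toward the centre: N + mg = mv_top²/r
N = m(v_top²/r − g) = 79.3(342.61/4.06 − 9.8) = 5915 N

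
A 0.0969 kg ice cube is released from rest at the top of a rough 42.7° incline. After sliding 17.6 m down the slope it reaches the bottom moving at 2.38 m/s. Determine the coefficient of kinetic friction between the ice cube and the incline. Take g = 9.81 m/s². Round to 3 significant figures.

μ_k = 0.900

The energy dissipated by friction is the PE lost minus the KE gained:
mgL sinθ = 11.346 J; ½mv² = 0.27444 J
W_f = 11.346 − 0.27444 = 11.07 J
μ_k = W_f/(mg cosθ · L) = 11.07/(0.6986 × 17.6) = 0.9005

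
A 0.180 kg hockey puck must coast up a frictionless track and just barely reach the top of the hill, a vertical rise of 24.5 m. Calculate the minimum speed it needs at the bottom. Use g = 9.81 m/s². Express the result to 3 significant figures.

v = 21.9 m/s

At the top it is momentarily at rest, so all KE converts to PE: ½mv² = mgh
v = √(2gh) = √(2 × 9.81 × 24.5) = 21.92 m/s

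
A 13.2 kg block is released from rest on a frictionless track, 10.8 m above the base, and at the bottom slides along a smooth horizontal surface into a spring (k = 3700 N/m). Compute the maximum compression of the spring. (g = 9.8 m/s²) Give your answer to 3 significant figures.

At max compression the block is momentarily at rest: mgh = ½kx²
x = √(2mgh/k) = √(2 × 13.2 × 9.8 × 10.8 / 3700) = 0.8690 m

x = 0.869 m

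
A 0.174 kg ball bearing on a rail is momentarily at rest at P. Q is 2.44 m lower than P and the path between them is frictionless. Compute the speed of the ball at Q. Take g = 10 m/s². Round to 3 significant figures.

v = 6.99 m/s

Energy conservation between the two points: mgh = ½mv²
The mass cancels from both sides.
v = √(2gh) = √(2 × 10 × 2.44) = √48.800 = 6.986 m/s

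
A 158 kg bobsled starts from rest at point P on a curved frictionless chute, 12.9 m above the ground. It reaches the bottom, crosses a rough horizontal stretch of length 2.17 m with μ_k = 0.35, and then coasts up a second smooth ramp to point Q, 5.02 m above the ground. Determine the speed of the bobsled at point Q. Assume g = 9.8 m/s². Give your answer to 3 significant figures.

Energy at P: mgh₁ = (158)(9.8)(12.9) = 19974 J
Friction loss: W_f = μ_k mg d = 1176 J
At Q: ½mv² + mgh₂ = mgh₁ − W_f
½mv² = 19974 − 1176 − 7773.0 = 11025 J
v = √(2 × 11025/158) = 11.81 m/s

v = 11.8 m/s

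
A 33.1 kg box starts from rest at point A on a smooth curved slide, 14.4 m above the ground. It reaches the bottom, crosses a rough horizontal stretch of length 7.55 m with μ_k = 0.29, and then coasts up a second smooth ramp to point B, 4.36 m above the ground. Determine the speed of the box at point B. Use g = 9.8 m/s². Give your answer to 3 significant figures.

v = 12.4 m/s

Energy at A: mgh₁ = (33.1)(9.8)(14.4) = 4671.1 J
Friction loss: W_f = μ_k mg d = 710.2 J
At B: ½mv² + mgh₂ = mgh₁ − W_f
½mv² = 4671.1 − 710.2 − 1414.3 = 2546.5 J
v = √(2 × 2546.5/33.1) = 12.40 m/s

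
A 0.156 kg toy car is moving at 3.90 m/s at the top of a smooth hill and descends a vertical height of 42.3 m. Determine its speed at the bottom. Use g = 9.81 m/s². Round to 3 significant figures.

v = 29.1 m/s

By conservation of mechanical energy, ½mv₀² + mgh = ½mv²
The mass cancels from both sides.
v² = v₀² + 2gh = (3.90)² + 2(9.81)(42.3) = 845.14
v = √845.14 = 29.07 m/s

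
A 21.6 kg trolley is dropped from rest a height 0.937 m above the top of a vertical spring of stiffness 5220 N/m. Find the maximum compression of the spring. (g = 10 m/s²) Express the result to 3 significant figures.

x = 0.323 m

Measuring PE from the top of the relaxed spring, at max compression the trolley has dropped H + x with zero KE, so:
mg(H + x) = ½kx²
½(5220)x² − (21.6)(10)x − (21.6)(10)(0.937) = 0
2610x² − 216.0x − 202.4 = 0
x = [216.0 + √(46656 + 2.1130e+06)]/(2 × 2610) = 0.3229 m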